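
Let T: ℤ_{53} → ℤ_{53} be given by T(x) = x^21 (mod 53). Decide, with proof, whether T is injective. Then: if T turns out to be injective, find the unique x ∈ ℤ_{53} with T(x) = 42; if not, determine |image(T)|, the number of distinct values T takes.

16

Since 53 is prime, the nonzero elements of ℤ_{53} form a cyclic group of order 52.
As gcd(21, 52) = 1, raising to the 21st power is a bijection on this group: if a^21 ≡ b^21 then (ab^{−1})^21 = 1, and the only element of order dividing gcd(21, 52) = 1 is 1, so a = b.
With T(0) = 0 this makes T injective on all of ℤ_{53}, hence bijective (finite equal-size domain and codomain). In particular T is injective.
Since T is injective, we find the preimage of 42. The inverse of x ↦ x^21 on (ℤ_{53})^× is x ↦ x^5, because 21·5 = 105 = 2·52 + 1 ≡ 1 (mod 52) and x^{52} = 1 for x ≠ 0 (Fermat). So T⁻¹(42) = 42^5 mod 53.
Repeated squaring mod 53: 42^1 ≡ 42, 42^2 ≡ 42² = 1764 ≡ 15, 42^4 ≡ 15² = 225 ≡ 13. Since 5 = 4 + 1, 42^5 ≡ 13·42: 13·42 = 546 ≡ 16. So 42^5 ≡ 16 (mod 53).
Hence T⁻¹(42) = 16.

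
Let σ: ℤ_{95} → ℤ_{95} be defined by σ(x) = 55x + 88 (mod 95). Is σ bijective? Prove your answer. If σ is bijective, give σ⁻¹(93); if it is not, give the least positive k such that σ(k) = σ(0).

19

We have gcd(55, 95) = 5 > 1. Taking s = 0 and t = 19: σ(0) = 88 and σ(19) = 55·19 + 88 = 1133 ≡ 88 (mod 95).
So σ(0) = σ(19) while 0 ≠ 19, therefore σ is not injective, hence not bijective.
Since σ is not bijective, we find the least positive k with σ(k) = σ(0): this means 55k ≡ 0 (mod 95), i.e. 95 ∣ 55k. Since gcd(55, 95) = 5, dividing through by 5 this holds exactly when 19 ∣ 11k, and as gcd(11, 19) = 1, exactly when 19 ∣ k.
The smallest positive such k is 19.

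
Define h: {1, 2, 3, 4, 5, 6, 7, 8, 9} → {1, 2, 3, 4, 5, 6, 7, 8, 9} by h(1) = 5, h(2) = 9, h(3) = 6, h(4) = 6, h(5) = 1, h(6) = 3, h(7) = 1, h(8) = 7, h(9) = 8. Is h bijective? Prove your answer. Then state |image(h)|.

h(3) = 6 = h(4) with 3 ≠ 4, so h is not injective, hence not bijective.
The image of h is {1, 3, 5, 6, 7, 8, 9}, which has 7 elements.

7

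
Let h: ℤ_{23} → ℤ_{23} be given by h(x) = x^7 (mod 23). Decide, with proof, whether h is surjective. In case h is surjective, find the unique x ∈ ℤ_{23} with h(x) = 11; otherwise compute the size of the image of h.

Since 23 is prime, the nonzero elements of ℤ_{23} form a cyclic group of order 22.
As gcd(7, 22) = 1, raising to the 7th power is a bijection on this group: if u^7 ≡ v^7 then (uv^{−1})^7 = 1, and the only element of order dividing gcd(7, 22) = 1 is 1, so u = v.
With h(0) = 0 this makes h injective on all of ℤ_{23}, hence bijective (finite equal-size domain and codomain). In particular h is surjective.
Since h is surjective, we find the preimage of 11. The inverse of x ↦ x^7 on (ℤ_{23})^× is x ↦ x^19, because 7·19 = 133 = 6·22 + 1 ≡ 1 (mod 22) and x^{22} = 1 for x ≠ 0 (Fermat). So h⁻¹(11) = 11^19 mod 23.
Repeated squaring mod 23: 11^1 ≡ 11, 11^2 ≡ 11² = 121 ≡ 6, 11^4 ≡ 6² = 36 ≡ 13, 11^8 ≡ 13² = 169 ≡ 8, 11^16 ≡ 8² = 64 ≡ 18. Since 19 = 16 + 2 + 1, 11^19 ≡ 18·6·11: 18·6 = 108 ≡ 16, then 16·11 = 176 ≡ 15. So 11^19 ≡ 15 (mod 23).
Hence h⁻¹(11) = 15.

15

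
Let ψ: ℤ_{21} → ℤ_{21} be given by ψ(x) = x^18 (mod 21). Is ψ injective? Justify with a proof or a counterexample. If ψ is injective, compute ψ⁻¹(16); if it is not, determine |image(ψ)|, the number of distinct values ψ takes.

4

ψ(1) = 1^18 = 1.
ψ(2): Repeated squaring mod 21: 2^1 ≡ 2, 2^2 ≡ 2² = 4, 2^4 ≡ 4² = 16, 2^8 ≡ 16² = 256 ≡ 4, 2^16 ≡ 4² = 16. Since 18 = 16 + 2, 2^18 ≡ 16·4: 16·4 = 64 ≡ 1. So 2^18 ≡ 1 (mod 21).
So ψ(1) = ψ(2) = 1 while 1 ≠ 2, therefore ψ is not injective.
Since ψ is not injective, we determine |image(ψ)|. Computing x^18 mod 21 for each x (by repeated squaring, reducing mod 21 at every step), the values ψ(0), ψ(1), …, ψ(20) are: 0, 1, 1, 15, 1, 1, 15, 7, 1, 15, 1, 1, 15, 1, 7, 15, 1, 1, 15, 1, 1.
The distinct values are {0, 1, 7, 15}; there are 4 of them.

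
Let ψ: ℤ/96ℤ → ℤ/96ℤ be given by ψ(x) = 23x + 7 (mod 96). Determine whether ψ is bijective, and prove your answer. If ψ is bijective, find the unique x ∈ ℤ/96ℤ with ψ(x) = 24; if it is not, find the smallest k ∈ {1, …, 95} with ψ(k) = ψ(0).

If ψ(u) = ψ(v), then 23u ≡ 23v (mod 96). Because gcd(23, 96) = 1, we may cancel 23 to get u ≡ v (mod 96).
We now compute 23⁻¹ mod 96 explicitly. Euclid's algorithm: 96 = 4·23 + 4, 23 = 5·4 + 3, 4 = 1·3 + 1; back-substituting gives 1 = 71·23 − 17·96, so 23⁻¹ ≡ 71 (mod 96).
For any y ∈ ℤ/96ℤ, x = 71(y − 7) mod 96 satisfies ψ(x) = 23·71(y − 7) + 7 ≡ y (since 23·71 ≡ 1 mod 96). So every y has a preimage.
So ψ is bijective.
Since ψ is bijective, we find ψ⁻¹(24): we need 23x ≡ 24 − 7 ≡ 17 (mod 96). Using 23⁻¹ = 71: x ≡ 71·17 = 1207 = 12·96 + 55, so x = 55.
Check: ψ(55) = 23·55 + 7 = 1272 = 13·96 + 24 ≡ 24 (mod 96).

55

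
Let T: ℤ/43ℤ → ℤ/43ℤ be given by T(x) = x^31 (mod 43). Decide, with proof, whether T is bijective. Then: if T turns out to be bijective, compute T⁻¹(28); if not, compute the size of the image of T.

Since 43 is prime, the nonzero elements of ℤ/43ℤ form a cyclic group of order 42.
As gcd(31, 42) = 1, raising to the 31st power is a bijection on this group: if x_1^31 ≡ x_2^31 then (x_1x_2^{−1})^31 = 1, and the only element of order dividing gcd(31, 42) = 1 is 1, so x_1 = x_2.
With T(0) = 0 this makes T injective on all of ℤ/43ℤ, hence bijective (finite equal-size domain and codomain). In particular T is bijective.
Since T is bijective, we find the preimage of 28. The inverse of x ↦ x^31 on (ℤ/43ℤ)^× is x ↦ x^19, because 31·19 = 589 = 14·42 + 1 ≡ 1 (mod 42) and x^{42} = 1 for x ≠ 0 (Fermat). So T⁻¹(28) = 28^19 mod 43.
Repeated squaring mod 43: 28^1 ≡ 28, 28^2 ≡ 28² = 784 ≡ 10, 28^4 ≡ 10² = 100 ≡ 14, 28^8 ≡ 14² = 196 ≡ 24, 28^16 ≡ 24² = 576 ≡ 17. Since 19 = 16 + 2 + 1, 28^19 ≡ 17·10·28: 17·10 = 170 ≡ 41, then 41·28 = 1148 ≡ 30. So 28^19 ≡ 30 (mod 43).
Hence T⁻¹(28) = 30.

30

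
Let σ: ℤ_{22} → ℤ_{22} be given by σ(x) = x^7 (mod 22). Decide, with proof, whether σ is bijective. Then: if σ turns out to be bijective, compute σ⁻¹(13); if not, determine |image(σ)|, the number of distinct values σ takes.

19

Computing x^7 mod 22 for each x (by repeated squaring, reducing mod 22 at every step), the values σ(0), σ(1), …, σ(21) are: 0, 1, 18, 9, 16, 3, 8, 17, 2, 15, 10, 11, 12, 7, 20, 5, 14, 19, 6, 13, 4, 21.
Every element of ℤ_{22} appears exactly once in this list, so σ is a bijection, and in particular bijective.
Since σ is bijective, we read off the preimage of 13 from the same table: σ(19) = 13, so σ⁻¹(13) = 19.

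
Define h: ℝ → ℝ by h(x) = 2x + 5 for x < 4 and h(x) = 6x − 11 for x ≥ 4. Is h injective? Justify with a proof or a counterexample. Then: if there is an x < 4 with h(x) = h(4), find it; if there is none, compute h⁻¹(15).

13/3

Both pieces are strictly increasing (slopes 2 and 6), so each is injective on its own interval.
The left piece maps (−∞, 4) onto (−∞, 13); the right piece maps [4, ∞) onto [13, ∞).
These images are disjoint, so no value is attained by both pieces. So h is injective.
Because the two images are disjoint, no x < 4 has h(x) = h(4), so we compute h⁻¹(15): 15 lies in [13, ∞), so solve 6x − 11 = 15: x = (15 + 11)/6 = 13/3.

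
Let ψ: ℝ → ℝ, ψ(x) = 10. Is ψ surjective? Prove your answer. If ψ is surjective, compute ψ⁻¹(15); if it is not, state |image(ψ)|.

1

By definition, ψ is surjective if every y in the codomain equals ψ(x) for some x in the domain.
ψ(x) = 10 for all x, so 11 has no preimage and ψ is not surjective.
Since ψ is not surjective, we state |image(ψ)|: the image of ψ is {10}, which has 1 element.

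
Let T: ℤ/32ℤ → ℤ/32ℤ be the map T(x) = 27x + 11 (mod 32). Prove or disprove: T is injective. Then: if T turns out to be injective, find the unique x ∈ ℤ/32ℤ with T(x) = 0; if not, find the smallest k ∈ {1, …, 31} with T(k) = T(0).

15

Suppose T(s) = T(t) in ℤ/32ℤ. Then 27s + 11 ≡ 27t + 11 (mod 32), hence 27(s − t) ≡ 0 (mod 32).
Since gcd(27, 32) = 1, 27 is invertible modulo 32, hence s − t ≡ 0 (mod 32), i.e. s = t.
So T is injective.
We now compute 27⁻¹ mod 32 explicitly. Euclid's algorithm: 32 = 1·27 + 5, 27 = 5·5 + 2, 5 = 2·2 + 1; back-substituting gives 1 = 19·27 − 16·32, so 27⁻¹ ≡ 19 (mod 32).
Since T is injective, we compute T⁻¹(0): solve 27x + 11 ≡ 0 (mod 32), i.e. 27x ≡ 21 (mod 32).
Multiplying by 27⁻¹ = 19 gives x ≡ 19·21 = 399 = 12·32 + 15 ≡ 15 (mod 32).
Check: T(15) = 27·15 + 11 = 416 = 13·32 + 0 ≡ 0 (mod 32).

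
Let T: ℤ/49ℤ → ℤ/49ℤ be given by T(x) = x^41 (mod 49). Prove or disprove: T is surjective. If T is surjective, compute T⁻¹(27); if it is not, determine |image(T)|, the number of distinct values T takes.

T(0) = 0^41 = 0.
T(7): Repeated squaring mod 49: 7^1 ≡ 7, 7^2 ≡ 7² = 49 ≡ 0, 7^4 ≡ 0² = 0, 7^8 ≡ 0² = 0, 7^16 ≡ 0² = 0, 7^32 ≡ 0² = 0. Since 41 = 32 + 8 + 1, 7^41 ≡ 0·0·7: 0·0 = 0, then 0·7 = 0. So 7^41 ≡ 0 (mod 49).
So T(0) = T(7) = 0 while 0 ≠ 7, so T is not injective.
A non-injective map from the 49-element set ℤ/49ℤ to itself takes at most 48 distinct values, so it cannot be surjective. Hence T is not surjective.
Since T is not surjective, we determine |image(T)|. Computing x^41 mod 49 for each x (by repeated squaring, reducing mod 49 at every step), the values T(0), T(1), …, T(48) are: 0, 1, 25, 33, 37, 10, 41, 0, 43, 11, 5, 9, 45, 34, 0, 36, 46, 26, 30, 31, 27, 0, 29, 32, 47, 2, 17, 20, 0, 22, 18, 19, 23, 3, 13, 0, 15, 4, 40, 44, 38, 6, 0, 8, 39, 12, 16, 24, 48.
The distinct values are {0, 1, 2, 3, 4, 5, 6, 8, 9, 10, 11, 12, 13, 15, 16, 17, 18, 19, 20, 22, 23, 24, 25, 26, 27, 29, 30, 31, 32, 33, 34, 36, 37, 38, 39, 40, 41, 43, 44, 45, 46, 47, 48}; there are 43 of them.

43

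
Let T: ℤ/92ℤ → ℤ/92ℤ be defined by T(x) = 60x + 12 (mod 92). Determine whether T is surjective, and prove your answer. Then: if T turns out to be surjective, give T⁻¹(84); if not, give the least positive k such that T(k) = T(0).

23

By definition, T is surjective if every y in the codomain equals T(x) for some x in the domain.
Since gcd(60, 92) = 4, we have 60x ≡ 0 (mod 4) for all x, so T(x) ≡ 0 (mod 4).
But 1 ≢ 0 (mod 4), so 1 ∈ ℤ/92ℤ has no preimage. Hence T is not surjective.
Since T is not surjective, we find the least positive k with T(k) = T(0): this means 60k ≡ 0 (mod 92), i.e. 92 ∣ 60k. Since gcd(60, 92) = 4, dividing through by 4 this holds exactly when 23 ∣ 15k, and as gcd(15, 23) = 1, exactly when 23 ∣ k.
The smallest positive such k is 23.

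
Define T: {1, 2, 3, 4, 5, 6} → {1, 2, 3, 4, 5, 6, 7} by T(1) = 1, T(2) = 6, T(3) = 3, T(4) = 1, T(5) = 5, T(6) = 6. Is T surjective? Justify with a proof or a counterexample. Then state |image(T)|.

4

No element maps to 2, so T is not surjective.
The image of T is {1, 3, 5, 6}, which has 4 elements.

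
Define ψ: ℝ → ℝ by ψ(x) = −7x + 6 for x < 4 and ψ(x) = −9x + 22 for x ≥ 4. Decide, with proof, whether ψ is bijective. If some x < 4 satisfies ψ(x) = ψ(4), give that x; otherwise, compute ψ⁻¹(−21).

Both pieces are strictly decreasing (slopes −7 and −9), so each is injective on its own interval.
The left piece maps (−∞, 4) onto (−22, ∞); the right piece maps [4, ∞) onto (−∞, −14].
These images overlap. In particular ψ(4) = −14 (right piece), and solving −7x + 6 = −14 on the left piece gives x = 20/7 < 4.
So ψ(20/7) = ψ(4) with 20/7 ≠ 4, and ψ is not injective, hence not bijective. This x = 20/7 is the requested value below 4.

20/7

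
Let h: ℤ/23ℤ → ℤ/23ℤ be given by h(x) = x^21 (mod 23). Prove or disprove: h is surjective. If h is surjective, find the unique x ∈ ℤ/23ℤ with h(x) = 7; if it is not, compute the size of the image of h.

10

Since 23 is prime, the nonzero elements of ℤ/23ℤ form a cyclic group of order 22.
As gcd(21, 22) = 1, raising to the 21st power is a bijection on this group: if u^21 ≡ v^21 then (uv^{−1})^21 = 1, and the only element of order dividing gcd(21, 22) = 1 is 1, so u = v.
With h(0) = 0 this makes h injective on all of ℤ/23ℤ, hence bijective (finite equal-size domain and codomain). In particular h is surjective.
Since h is surjective, we find the preimage of 7. The inverse of x ↦ x^21 on (ℤ/23ℤ)^× is x ↦ x^21, because 21·21 = 441 = 20·22 + 1 ≡ 1 (mod 22) and x^{22} = 1 for x ≠ 0 (Fermat). So h⁻¹(7) = 7^21 mod 23.
Repeated squaring mod 23: 7^1 ≡ 7, 7^2 ≡ 7² = 49 ≡ 3, 7^4 ≡ 3² = 9, 7^8 ≡ 9² = 81 ≡ 12, 7^16 ≡ 12² = 144 ≡ 6. Since 21 = 16 + 4 + 1, 7^21 ≡ 6·9·7: 6·9 = 54 ≡ 8, then 8·7 = 56 ≡ 10. So 7^21 ≡ 10 (mod 23).
Hence h⁻¹(7) = 10.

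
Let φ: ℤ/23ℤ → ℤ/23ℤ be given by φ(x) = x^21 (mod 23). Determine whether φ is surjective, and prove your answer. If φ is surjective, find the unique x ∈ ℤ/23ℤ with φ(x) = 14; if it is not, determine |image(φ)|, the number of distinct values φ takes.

Since 23 is prime, the nonzero elements of ℤ/23ℤ form a cyclic group of order 22.
As gcd(21, 22) = 1, raising to the 21st power is a bijection on this group: if a^21 ≡ b^21 then (ab^{−1})^21 = 1, and the only element of order dividing gcd(21, 22) = 1 is 1, so a = b.
With φ(0) = 0 this makes φ injective on all of ℤ/23ℤ, hence bijective (finite equal-size domain and codomain). In particular φ is surjective.
Since φ is surjective, we find the preimage of 14. The inverse of x ↦ x^21 on (ℤ/23ℤ)^× is x ↦ x^21, because 21·21 = 441 = 20·22 + 1 ≡ 1 (mod 22) and x^{22} = 1 for x ≠ 0 (Fermat). So φ⁻¹(14) = 14^21 mod 23.
Repeated squaring mod 23: 14^1 ≡ 14, 14^2 ≡ 14² = 196 ≡ 12, 14^4 ≡ 12² = 144 ≡ 6, 14^8 ≡ 6² = 36 ≡ 13, 14^16 ≡ 13² = 169 ≡ 8. Since 21 = 16 + 4 + 1, 14^21 ≡ 8·6·14: 8·6 = 48 ≡ 2, then 2·14 = 28 ≡ 5. So 14^21 ≡ 5 (mod 23).
Hence φ⁻¹(14) = 5.

5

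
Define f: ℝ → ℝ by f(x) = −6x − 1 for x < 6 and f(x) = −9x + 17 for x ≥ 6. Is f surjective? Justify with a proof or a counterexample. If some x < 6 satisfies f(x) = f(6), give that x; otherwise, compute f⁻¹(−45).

Both pieces are strictly decreasing (slopes −6 and −9), so each is injective on its own interval.
The left piece maps (−∞, 6) onto (−37, ∞); the right piece maps [6, ∞) onto (−∞, −37].
These images together cover ℝ, so f is surjective.
Because the two images are disjoint, no x < 6 has f(x) = f(6), so we compute f⁻¹(−45): −45 lies in (−∞, −37], so solve −9x + 17 = −45: x = (−45 − 17)/(−9) = 62/9.

62/9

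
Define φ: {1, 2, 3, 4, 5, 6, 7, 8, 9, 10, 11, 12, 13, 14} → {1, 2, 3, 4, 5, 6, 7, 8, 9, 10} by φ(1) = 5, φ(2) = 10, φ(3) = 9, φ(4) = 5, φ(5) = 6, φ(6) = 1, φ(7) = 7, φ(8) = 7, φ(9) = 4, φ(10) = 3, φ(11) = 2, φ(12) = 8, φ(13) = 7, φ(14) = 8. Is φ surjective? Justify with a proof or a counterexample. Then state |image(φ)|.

Every element of the codomain has a preimage: 1 = φ(6), 2 = φ(11), 3 = φ(10), 4 = φ(9), 5 = φ(1), 6 = φ(5), 7 = φ(7), 8 = φ(12), 9 = φ(3), 10 = φ(2).
Thus φ is surjective.
The image of φ is {1, 2, 3, 4, 5, 6, 7, 8, 9, 10}, which has 10 elements.

10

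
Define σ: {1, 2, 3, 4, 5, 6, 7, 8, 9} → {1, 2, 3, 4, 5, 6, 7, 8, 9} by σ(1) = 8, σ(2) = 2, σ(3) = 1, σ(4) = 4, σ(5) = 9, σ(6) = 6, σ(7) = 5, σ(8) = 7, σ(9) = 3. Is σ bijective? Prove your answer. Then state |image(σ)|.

9

The values 8, 2, 1, 4, 9, 6, 5, 7, 3 are a permutation of {1, 2, 3, 4, 5, 6, 7, 8, 9}: each element appears exactly once.
So σ is injective and surjective, hence bijective.
The image of σ is {1, 2, 3, 4, 5, 6, 7, 8, 9}, which has 9 elements.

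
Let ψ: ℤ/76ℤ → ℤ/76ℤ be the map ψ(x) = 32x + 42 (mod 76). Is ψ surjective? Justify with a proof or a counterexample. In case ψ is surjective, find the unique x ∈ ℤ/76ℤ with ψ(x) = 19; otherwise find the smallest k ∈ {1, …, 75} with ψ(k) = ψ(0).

By definition, surjectivity means every element of the codomain has a preimage under ψ.
Since gcd(32, 76) = 4, we have 32x ≡ 0 (mod 4) for all x, so ψ(x) ≡ 2 (mod 4).
But 0 ≢ 2 (mod 4), so 0 ∈ ℤ/76ℤ has no preimage. So ψ is not surjective.
Since ψ is not surjective, we find the least positive k with ψ(k) = ψ(0): this means 32k ≡ 0 (mod 76), i.e. 76 ∣ 32k. Since gcd(32, 76) = 4, dividing through by 4 this holds exactly when 19 ∣ 8k, and as gcd(8, 19) = 1, exactly when 19 ∣ k.
The smallest positive such k is 19.

19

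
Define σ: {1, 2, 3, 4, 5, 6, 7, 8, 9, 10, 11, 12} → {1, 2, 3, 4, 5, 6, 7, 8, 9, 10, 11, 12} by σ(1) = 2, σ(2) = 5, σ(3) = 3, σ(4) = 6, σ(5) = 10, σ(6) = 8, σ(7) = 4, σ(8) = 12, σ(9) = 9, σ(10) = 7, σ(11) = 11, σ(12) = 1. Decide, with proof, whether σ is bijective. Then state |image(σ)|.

The values 2, 5, 3, 6, 10, 8, 4, 12, 9, 7, 11, 1 are a permutation of {1, 2, 3, 4, 5, 6, 7, 8, 9, 10, 11, 12}: each element appears exactly once.
So σ is injective and surjective, hence bijective.
The image of σ is {1, 2, 3, 4, 5, 6, 7, 8, 9, 10, 11, 12}, which has 12 elements.

12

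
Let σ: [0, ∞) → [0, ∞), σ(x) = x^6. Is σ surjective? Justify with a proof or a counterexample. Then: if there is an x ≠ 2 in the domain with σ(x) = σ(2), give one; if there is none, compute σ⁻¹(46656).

6

For any y ∈ [0, ∞), x = y^{1/6} ∈ [0, ∞) gives σ(x) = y, so σ is surjective.
Since x ↦ x^6 is strictly increasing on [0, ∞), it is injective there, so no x ≠ 2 in the domain has σ(x) = σ(2). We therefore compute σ⁻¹(46656) = 46656^{1/6} = 6 (indeed 6^6 = 46656).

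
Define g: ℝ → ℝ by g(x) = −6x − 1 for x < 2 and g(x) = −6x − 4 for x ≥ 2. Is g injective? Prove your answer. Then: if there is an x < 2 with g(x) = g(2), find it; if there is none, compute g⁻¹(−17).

Both pieces are strictly decreasing (slopes −6 and −6), so each is injective on its own interval.
The left piece maps (−∞, 2) onto (−13, ∞); the right piece maps [2, ∞) onto (−∞, −16].
These images are disjoint, so no value is attained by both pieces. Hence g is injective.
Because the two images are disjoint, no x < 2 has g(x) = g(2), so we compute g⁻¹(−17): −17 lies in (−∞, −16], so solve −6x − 4 = −17: x = (−17 + 4)/(−6) = 13/6.

13/6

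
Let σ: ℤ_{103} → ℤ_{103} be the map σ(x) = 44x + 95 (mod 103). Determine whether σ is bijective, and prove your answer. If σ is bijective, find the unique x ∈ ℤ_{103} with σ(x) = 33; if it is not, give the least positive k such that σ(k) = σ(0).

Suppose σ(u) = σ(v) in ℤ_{103}. Then 44u + 95 ≡ 44v + 95 (mod 103), so 44(u − v) ≡ 0 (mod 103).
Since gcd(44, 103) = 1, 44 is invertible modulo 103, thus u − v ≡ 0 (mod 103), i.e. u = v.
We now compute 44⁻¹ mod 103 explicitly. Euclid's algorithm: 103 = 2·44 + 15, 44 = 2·15 + 14, 15 = 1·14 + 1; back-substituting gives 1 = 96·44 − 41·103, so 44⁻¹ ≡ 96 (mod 103).
Then y ↦ 96(y − 95) is a two-sided inverse to σ, so every y ∈ ℤ_{103} has a preimage.
Therefore σ is bijective.
Since σ is bijective, we find σ⁻¹(33): we need 44x ≡ 33 − 95 ≡ 41 (mod 103). Using 44⁻¹ = 96: x ≡ 96·41 = 3936 = 38·103 + 22, so x = 22.
Check: σ(22) = 44·22 + 95 = 1063 = 10·103 + 33 ≡ 33 (mod 103).

22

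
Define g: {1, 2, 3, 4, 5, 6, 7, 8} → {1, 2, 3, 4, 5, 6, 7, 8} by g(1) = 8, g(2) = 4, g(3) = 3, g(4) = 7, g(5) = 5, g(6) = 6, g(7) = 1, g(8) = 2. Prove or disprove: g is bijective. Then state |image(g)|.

8

The values 8, 4, 3, 7, 5, 6, 1, 2 are a permutation of {1, 2, 3, 4, 5, 6, 7, 8}: each element appears exactly once.
So g is injective and surjective, hence bijective.
The image of g is {1, 2, 3, 4, 5, 6, 7, 8}, which has 8 elements.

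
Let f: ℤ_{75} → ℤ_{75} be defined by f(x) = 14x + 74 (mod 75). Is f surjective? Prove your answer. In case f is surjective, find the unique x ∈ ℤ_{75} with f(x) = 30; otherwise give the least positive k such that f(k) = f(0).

29

Recall that surjectivity means every element of the codomain has a preimage under f.
Since gcd(14, 75) = 1, 14 is invertible modulo 75. Euclid's algorithm: 75 = 5·14 + 5, 14 = 2·5 + 4, 5 = 1·4 + 1; back-substituting gives 1 = 59·14 − 11·75, so 14⁻¹ ≡ 59 (mod 75).
For any y ∈ ℤ_{75}, x = 59(y − 74) mod 75 satisfies f(x) = 14·59(y − 74) + 74 ≡ y (since 14·59 ≡ 1 mod 75). So every y has a preimage.
Therefore f is surjective.
Since f is surjective, we compute f⁻¹(30): solve 14x + 74 ≡ 30 (mod 75), i.e. 14x ≡ 31 (mod 75).
Multiplying by 14⁻¹ = 59 gives x ≡ 59·31 = 1829 = 24·75 + 29 ≡ 29 (mod 75).
Check: f(29) = 14·29 + 74 = 480 = 6·75 + 30 ≡ 30 (mod 75).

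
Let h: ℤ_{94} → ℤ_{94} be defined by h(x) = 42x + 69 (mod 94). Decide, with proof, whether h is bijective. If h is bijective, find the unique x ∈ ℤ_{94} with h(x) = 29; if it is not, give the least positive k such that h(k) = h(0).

47

We have gcd(42, 94) = 2 > 1. Taking u = 0 and v = 47: h(0) = 69 and h(47) = 42·47 + 69 = 2043 ≡ 69 (mod 94).
So h(0) = h(47) while 0 ≠ 47, hence h is not injective, hence not bijective.
Since h is not bijective, we find the least positive k with h(k) = h(0): this means 42k ≡ 0 (mod 94), i.e. 94 ∣ 42k. Since gcd(42, 94) = 2, dividing through by 2 this holds exactly when 47 ∣ 21k, and as gcd(21, 47) = 1, exactly when 47 ∣ k.
The smallest positive such k is 47.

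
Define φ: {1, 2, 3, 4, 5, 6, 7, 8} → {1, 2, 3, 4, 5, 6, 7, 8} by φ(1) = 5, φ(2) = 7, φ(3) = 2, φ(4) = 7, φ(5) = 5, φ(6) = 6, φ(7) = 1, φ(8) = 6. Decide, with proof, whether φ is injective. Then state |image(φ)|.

φ(2) = 7 = φ(4) with 2 ≠ 4, so φ is not injective.
The image of φ is {1, 2, 5, 6, 7}, which has 5 elements.

5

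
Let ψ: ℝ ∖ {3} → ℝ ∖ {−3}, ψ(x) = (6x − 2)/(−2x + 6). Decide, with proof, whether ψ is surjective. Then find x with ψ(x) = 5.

For any y ≠ −3, solving y(−2x + 6) = 6x − 2 for x gives a well-defined x ≠ 3. So ψ is surjective.
Solving ψ(x) = 5: cross-multiplying gives 6x − 2 = 5(−2x + 6), which rearranges to 16x = 32, so x = 2.

2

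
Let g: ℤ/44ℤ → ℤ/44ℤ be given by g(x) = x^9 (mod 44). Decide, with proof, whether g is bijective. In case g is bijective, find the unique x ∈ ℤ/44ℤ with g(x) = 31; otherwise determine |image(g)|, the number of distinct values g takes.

33

g(0) = 0^9 = 0.
g(22): Repeated squaring mod 44: 22^1 ≡ 22, 22^2 ≡ 22² = 484 ≡ 0, 22^4 ≡ 0² = 0, 22^8 ≡ 0² = 0. Since 9 = 8 + 1, 22^9 ≡ 0·22: 0·22 = 0. So 22^9 ≡ 0 (mod 44).
So g(0) = g(22) = 0 while 0 ≠ 22, thus g is not injective, hence not bijective.
Since g is not bijective, we determine |image(g)|. Computing x^9 mod 44 for each x (by repeated squaring, reducing mod 44 at every step), the values g(0), g(1), …, g(43) are: 0, 1, 28, 15, 36, 9, 24, 19, 40, 5, 32, 11, 12, 17, 4, 3, 20, 13, 8, 7, 16, 21, 0, 23, 28, 37, 36, 31, 24, 41, 40, 27, 32, 33, 12, 39, 4, 25, 20, 35, 8, 29, 16, 43.
The distinct values are {0, 1, 3, 4, 5, 7, 8, 9, 11, 12, 13, 15, 16, 17, 19, 20, 21, 23, 24, 25, 27, 28, 29, 31, 32, 33, 35, 36, 37, 39, 40, 41, 43}; there are 33 of them.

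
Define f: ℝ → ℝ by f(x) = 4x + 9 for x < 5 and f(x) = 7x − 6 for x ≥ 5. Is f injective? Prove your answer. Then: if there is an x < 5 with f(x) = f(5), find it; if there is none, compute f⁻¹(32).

38/7

Both pieces are strictly increasing (slopes 4 and 7), so each is injective on its own interval.
The left piece maps (−∞, 5) onto (−∞, 29); the right piece maps [5, ∞) onto [29, ∞).
These images are disjoint, so no value is attained by both pieces. Thus f is injective.
Because the two images are disjoint, no x < 5 has f(x) = f(5), so we compute f⁻¹(32): 32 lies in [29, ∞), so solve 7x − 6 = 32: x = (32 + 6)/7 = 38/7.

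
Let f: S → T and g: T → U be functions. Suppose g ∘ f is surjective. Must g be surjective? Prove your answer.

Let c ∈ U. Since g ∘ f is surjective, some a ∈ S has g(f(a)) = c. Then b = f(a) ∈ T satisfies g(b) = c. So g is surjective.

surjective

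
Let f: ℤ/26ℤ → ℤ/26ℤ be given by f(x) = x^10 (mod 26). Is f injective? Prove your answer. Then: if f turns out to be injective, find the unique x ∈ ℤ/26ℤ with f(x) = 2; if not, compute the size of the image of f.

f(12): Repeated squaring mod 26: 12^1 ≡ 12, 12^2 ≡ 12² = 144 ≡ 14, 12^4 ≡ 14² = 196 ≡ 14, 12^8 ≡ 14² = 196 ≡ 14. Since 10 = 8 + 2, 12^10 ≡ 14·14: 14·14 = 196 ≡ 14. So 12^10 ≡ 14 (mod 26).
f(14): Repeated squaring mod 26: 14^1 ≡ 14, 14^2 ≡ 14² = 196 ≡ 14, 14^4 ≡ 14² = 196 ≡ 14, 14^8 ≡ 14² = 196 ≡ 14. Since 10 = 8 + 2, 14^10 ≡ 14·14: 14·14 = 196 ≡ 14. So 14^10 ≡ 14 (mod 26).
So f(12) = f(14) = 14 while 12 ≠ 14, hence f is not injective.
Since f is not injective, we determine |image(f)|. Computing x^10 mod 26 for each x (by repeated squaring, reducing mod 26 at every step), the values f(0), f(1), …, f(25) are: 0, 1, 10, 3, 22, 25, 4, 17, 12, 9, 16, 23, 14, 13, 14, 23, 16, 9, 12, 17, 4, 25, 22, 3, 10, 1.
The distinct values are {0, 1, 3, 4, 9, 10, 12, 13, 14, 16, 17, 22, 23, 25}; there are 14 of them.

14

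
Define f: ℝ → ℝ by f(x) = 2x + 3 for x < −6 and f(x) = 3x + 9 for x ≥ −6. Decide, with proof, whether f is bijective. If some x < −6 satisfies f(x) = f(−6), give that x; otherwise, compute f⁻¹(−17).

Both pieces are strictly increasing (slopes 2 and 3), so each is injective on its own interval.
The left piece maps (−∞, −6) onto (−∞, −9); the right piece maps [−6, ∞) onto [−9, ∞).
Since −9 = −9, the images partition ℝ: f is injective and surjective, hence bijective.
Because the two images are disjoint, no x < −6 has f(x) = f(−6), so we compute f⁻¹(−17): −17 lies in (−∞, −9), so solve 2x + 3 = −17: x = (−17 − 3)/2 = −10.

-10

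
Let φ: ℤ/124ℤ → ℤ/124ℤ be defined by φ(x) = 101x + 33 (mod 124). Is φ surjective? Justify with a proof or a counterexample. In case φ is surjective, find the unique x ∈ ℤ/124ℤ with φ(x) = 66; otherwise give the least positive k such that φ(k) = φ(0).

By definition, φ is surjective if every y in the codomain equals φ(x) for some x in the domain.
Since gcd(101, 124) = 1, 101 is invertible modulo 124. Euclid's algorithm: 124 = 1·101 + 23, 101 = 4·23 + 9, 23 = 2·9 + 5, 9 = 1·5 + 4, 5 = 1·4 + 1; back-substituting gives 1 = 97·101 − 79·124, so 101⁻¹ ≡ 97 (mod 124).
Then y ↦ 97(y − 33) is a two-sided inverse to φ, so every y ∈ ℤ/124ℤ has a preimage.
Thus φ is surjective.
Since φ is surjective, we compute φ⁻¹(66): solve 101x + 33 ≡ 66 (mod 124), i.e. 101x ≡ 33 (mod 124).
Multiplying by 101⁻¹ = 97 gives x ≡ 97·33 = 3201 = 25·124 + 101 ≡ 101 (mod 124).
Check: φ(101) = 101·101 + 33 = 10234 = 82·124 + 66 ≡ 66 (mod 124).

101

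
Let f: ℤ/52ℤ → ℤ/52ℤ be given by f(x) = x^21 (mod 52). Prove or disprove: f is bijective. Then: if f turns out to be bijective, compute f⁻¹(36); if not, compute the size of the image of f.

15

f(2): Repeated squaring mod 52: 2^1 ≡ 2, 2^2 ≡ 2² = 4, 2^4 ≡ 4² = 16, 2^8 ≡ 16² = 256 ≡ 48, 2^16 ≡ 48² = 2304 ≡ 16. Since 21 = 16 + 4 + 1, 2^21 ≡ 16·16·2: 16·16 = 256 ≡ 48, then 48·2 = 96 ≡ 44. So 2^21 ≡ 44 (mod 52).
f(6): Repeated squaring mod 52: 6^1 ≡ 6, 6^2 ≡ 6² = 36, 6^4 ≡ 36² = 1296 ≡ 48, 6^8 ≡ 48² = 2304 ≡ 16, 6^16 ≡ 16² = 256 ≡ 48. Since 21 = 16 + 4 + 1, 6^21 ≡ 48·48·6: 48·48 = 2304 ≡ 16, then 16·6 = 96 ≡ 44. So 6^21 ≡ 44 (mod 52).
So f(2) = f(6) = 44 while 2 ≠ 6, therefore f is not injective, hence not bijective.
Since f is not bijective, we determine |image(f)|. Computing x^21 mod 52 for each x (by repeated squaring, reducing mod 52 at every step), the values f(0), f(1), …, f(51) are: 0, 1, 44, 27, 12, 5, 44, 47, 8, 1, 12, 47, 12, 13, 40, 31, 40, 25, 44, 31, 8, 21, 40, 51, 8, 25, 0, 27, 44, 1, 12, 31, 44, 21, 8, 27, 12, 21, 12, 39, 40, 5, 40, 51, 44, 5, 8, 47, 40, 25, 8, 51.
The distinct values are {0, 1, 5, 8, 12, 13, 21, 25, 27, 31, 39, 40, 44, 47, 51}; there are 15 of them.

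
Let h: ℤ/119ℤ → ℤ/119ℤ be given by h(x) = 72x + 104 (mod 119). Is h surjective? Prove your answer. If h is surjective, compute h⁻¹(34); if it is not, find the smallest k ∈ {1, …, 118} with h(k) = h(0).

42

Since gcd(72, 119) = 1, 72 is invertible modulo 119. Euclid's algorithm: 119 = 1·72 + 47, 72 = 1·47 + 25, 47 = 1·25 + 22, 25 = 1·22 + 3, 22 = 7·3 + 1; back-substituting gives 1 = 81·72 − 49·119, so 72⁻¹ ≡ 81 (mod 119).
For any y ∈ ℤ/119ℤ, x = 81(y − 104) mod 119 satisfies h(x) = 72·81(y − 104) + 104 ≡ y (since 72·81 ≡ 1 mod 119). So every y has a preimage.
Hence h is surjective.
Since h is surjective, we find h⁻¹(34): we need 72x ≡ 34 − 104 ≡ 49 (mod 119). Using 72⁻¹ = 81: x ≡ 81·49 = 3969 = 33·119 + 42, so x = 42.
Check: h(42) = 72·42 + 104 = 3128 = 26·119 + 34 ≡ 34 (mod 119).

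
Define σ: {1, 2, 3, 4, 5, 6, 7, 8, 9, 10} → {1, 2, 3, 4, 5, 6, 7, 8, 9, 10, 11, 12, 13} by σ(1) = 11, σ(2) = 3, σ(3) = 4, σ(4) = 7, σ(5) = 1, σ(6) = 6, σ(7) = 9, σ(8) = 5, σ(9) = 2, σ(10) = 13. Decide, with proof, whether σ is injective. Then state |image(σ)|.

The values σ(1), …, σ(10) are 11, 3, 4, 7, 1, 6, 9, 5, 2, 13 — all distinct.
So σ(u) = σ(v) only when u = v, and σ is injective.
The image of σ is {1, 2, 3, 4, 5, 6, 7, 9, 11, 13}, which has 10 elements.

10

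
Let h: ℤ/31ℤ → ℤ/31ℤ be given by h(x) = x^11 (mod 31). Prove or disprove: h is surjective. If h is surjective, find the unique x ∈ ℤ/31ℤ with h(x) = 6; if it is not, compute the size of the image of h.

26

Since 31 is prime, the nonzero elements of ℤ/31ℤ form a cyclic group of order 30.
As gcd(11, 30) = 1, raising to the 11th power is a bijection on this group: if x_1^11 ≡ x_2^11 then (x_1x_2^{−1})^11 = 1, and the only element of order dividing gcd(11, 30) = 1 is 1, so x_1 = x_2.
With h(0) = 0 this makes h injective on all of ℤ/31ℤ, hence bijective (finite equal-size domain and codomain). In particular h is surjective.
Since h is surjective, we find the preimage of 6. The inverse of x ↦ x^11 on (ℤ/31ℤ)^× is x ↦ x^11, because 11·11 = 121 = 4·30 + 1 ≡ 1 (mod 30) and x^{30} = 1 for x ≠ 0 (Fermat). So h⁻¹(6) = 6^11 mod 31.
Repeated squaring mod 31: 6^1 ≡ 6, 6^2 ≡ 6² = 36 ≡ 5, 6^4 ≡ 5² = 25, 6^8 ≡ 25² = 625 ≡ 5. Since 11 = 8 + 2 + 1, 6^11 ≡ 5·5·6: 5·5 = 25, then 25·6 = 150 ≡ 26. So 6^11 ≡ 26 (mod 31).
Hence h⁻¹(6) = 26.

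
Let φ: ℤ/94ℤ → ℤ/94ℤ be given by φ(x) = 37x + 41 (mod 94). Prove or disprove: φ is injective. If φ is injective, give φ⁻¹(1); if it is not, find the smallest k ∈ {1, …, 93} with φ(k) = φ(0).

4

Recall that φ is injective when φ(s) = φ(t) forces s = t.
Suppose φ(s) = φ(t) in ℤ/94ℤ. Then 37s + 41 ≡ 37t + 41 (mod 94), so 37(s − t) ≡ 0 (mod 94).
Since gcd(37, 94) = 1, 37 is invertible modulo 94, so s − t ≡ 0 (mod 94), i.e. s = t.
Thus φ is injective.
We now compute 37⁻¹ mod 94 explicitly. Euclid's algorithm: 94 = 2·37 + 20, 37 = 1·20 + 17, 20 = 1·17 + 3, 17 = 5·3 + 2, 3 = 1·2 + 1; back-substituting gives 1 = 61·37 − 24·94, so 37⁻¹ ≡ 61 (mod 94).
Since φ is injective, we compute φ⁻¹(1): solve 37x + 41 ≡ 1 (mod 94), i.e. 37x ≡ 54 (mod 94).
Multiplying by 37⁻¹ = 61 gives x ≡ 61·54 = 3294 = 35·94 + 4 ≡ 4 (mod 94).
Check: φ(4) = 37·4 + 41 = 189 = 2·94 + 1 ≡ 1 (mod 94).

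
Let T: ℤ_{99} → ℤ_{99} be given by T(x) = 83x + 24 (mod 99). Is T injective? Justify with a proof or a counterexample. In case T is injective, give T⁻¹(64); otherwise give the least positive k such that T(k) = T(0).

Suppose T(u) = T(v) in ℤ_{99}. Then 83u + 24 ≡ 83v + 24 (mod 99), hence 83(u − v) ≡ 0 (mod 99).
Since gcd(83, 99) = 1, 83 is invertible modulo 99, so u − v ≡ 0 (mod 99), i.e. u = v.
Hence T is injective.
We now compute 83⁻¹ mod 99 explicitly. Euclid's algorithm: 99 = 1·83 + 16, 83 = 5·16 + 3, 16 = 5·3 + 1; back-substituting gives 1 = 68·83 − 57·99, so 83⁻¹ ≡ 68 (mod 99).
Since T is injective, we compute T⁻¹(64): solve 83x + 24 ≡ 64 (mod 99), i.e. 83x ≡ 40 (mod 99).
Multiplying by 83⁻¹ = 68 gives x ≡ 68·40 = 2720 = 27·99 + 47 ≡ 47 (mod 99).
Check: T(47) = 83·47 + 24 = 3925 = 39·99 + 64 ≡ 64 (mod 99).

47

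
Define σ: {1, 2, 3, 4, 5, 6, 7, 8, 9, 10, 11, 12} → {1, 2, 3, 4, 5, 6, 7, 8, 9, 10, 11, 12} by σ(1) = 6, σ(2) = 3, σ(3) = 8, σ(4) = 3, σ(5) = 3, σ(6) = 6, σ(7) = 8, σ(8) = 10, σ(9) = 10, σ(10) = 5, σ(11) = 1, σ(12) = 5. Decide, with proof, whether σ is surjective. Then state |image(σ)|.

No element maps to 2, so σ is not surjective.
The image of σ is {1, 3, 5, 6, 8, 10}, which has 6 elements.

6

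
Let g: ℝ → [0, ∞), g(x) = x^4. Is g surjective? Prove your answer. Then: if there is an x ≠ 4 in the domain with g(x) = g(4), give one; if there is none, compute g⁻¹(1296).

-4

For any y ∈ [0, ∞), x = y^{1/4} ∈ ℝ satisfies x^4 = y, so g is surjective.
For the follow-up, such an x exists: taking x = −4 ∈ ℝ gives g(−4) = 256 = g(4) with −4 ≠ 4.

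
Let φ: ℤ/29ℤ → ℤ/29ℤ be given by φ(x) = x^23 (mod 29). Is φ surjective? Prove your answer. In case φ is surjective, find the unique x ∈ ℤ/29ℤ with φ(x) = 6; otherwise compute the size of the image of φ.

Since 29 is prime, the nonzero elements of ℤ/29ℤ form a cyclic group of order 28.
As gcd(23, 28) = 1, raising to the 23rd power is a bijection on this group: if u^23 ≡ v^23 then (uv^{−1})^23 = 1, and the only element of order dividing gcd(23, 28) = 1 is 1, so u = v.
With φ(0) = 0 this makes φ injective on all of ℤ/29ℤ, hence bijective (finite equal-size domain and codomain). In particular φ is surjective.
Since φ is surjective, we find the preimage of 6. The inverse of x ↦ x^23 on (ℤ/29ℤ)^× is x ↦ x^11, because 23·11 = 253 = 9·28 + 1 ≡ 1 (mod 28) and x^{28} = 1 for x ≠ 0 (Fermat). So φ⁻¹(6) = 6^11 mod 29.
Repeated squaring mod 29: 6^1 ≡ 6, 6^2 ≡ 6² = 36 ≡ 7, 6^4 ≡ 7² = 49 ≡ 20, 6^8 ≡ 20² = 400 ≡ 23. Since 11 = 8 + 2 + 1, 6^11 ≡ 23·7·6: 23·7 = 161 ≡ 16, then 16·6 = 96 ≡ 9. So 6^11 ≡ 9 (mod 29).
Hence φ⁻¹(6) = 9.

9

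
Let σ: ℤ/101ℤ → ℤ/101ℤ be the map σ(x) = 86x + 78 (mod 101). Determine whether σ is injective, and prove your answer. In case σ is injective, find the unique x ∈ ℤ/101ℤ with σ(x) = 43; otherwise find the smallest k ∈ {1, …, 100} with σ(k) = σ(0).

Suppose σ(s) = σ(t) in ℤ/101ℤ. Then 86s + 78 ≡ 86t + 78 (mod 101), hence 86(s − t) ≡ 0 (mod 101).
Since gcd(86, 101) = 1, 86 is invertible modulo 101, hence s − t ≡ 0 (mod 101), i.e. s = t.
Hence σ is injective.
We now compute 86⁻¹ mod 101 explicitly. Euclid's algorithm: 101 = 1·86 + 15, 86 = 5·15 + 11, 15 = 1·11 + 4, 11 = 2·4 + 3, 4 = 1·3 + 1; back-substituting gives 1 = 74·86 − 63·101, so 86⁻¹ ≡ 74 (mod 101).
Since σ is injective, we compute σ⁻¹(43): solve 86x + 78 ≡ 43 (mod 101), i.e. 86x ≡ 66 (mod 101).
Multiplying by 86⁻¹ = 74 gives x ≡ 74·66 = 4884 = 48·101 + 36 ≡ 36 (mod 101).
Check: σ(36) = 86·36 + 78 = 3174 = 31·101 + 43 ≡ 43 (mod 101).

36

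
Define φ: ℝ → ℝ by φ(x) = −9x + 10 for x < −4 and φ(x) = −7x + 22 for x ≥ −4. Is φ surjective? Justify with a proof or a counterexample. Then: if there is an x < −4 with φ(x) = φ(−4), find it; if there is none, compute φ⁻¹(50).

Both pieces are strictly decreasing (slopes −9 and −7), so each is injective on its own interval.
The left piece maps (−∞, −4) onto (46, ∞); the right piece maps [−4, ∞) onto (−∞, 50].
The union (46, ∞) ∪ (−∞, 50] covers ℝ, so φ is surjective.
For the follow-up: the images overlap, so an x < −4 with φ(x) = φ(−4) exists. φ(−4) = 50; solving −9x + 10 = 50 for x < −4 gives x = (50 − 10)/(−9) = −40/9.

-40/9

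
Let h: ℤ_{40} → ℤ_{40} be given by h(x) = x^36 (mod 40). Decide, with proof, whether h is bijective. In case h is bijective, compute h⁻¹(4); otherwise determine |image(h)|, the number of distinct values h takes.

h(1) = 1^36 = 1.
h(3): Repeated squaring mod 40: 3^1 ≡ 3, 3^2 ≡ 3² = 9, 3^4 ≡ 9² = 81 ≡ 1, 3^8 ≡ 1² = 1, 3^16 ≡ 1² = 1, 3^32 ≡ 1² = 1. Since 36 = 32 + 4, 3^36 ≡ 1·1: 1·1 = 1. So 3^36 ≡ 1 (mod 40).
So h(1) = h(3) = 1 while 1 ≠ 3, thus h is not injective, hence not bijective.
Since h is not bijective, we determine |image(h)|. Computing x^36 mod 40 for each x (by repeated squaring, reducing mod 40 at every step), the values h(0), h(1), …, h(39) are: 0, 1, 16, 1, 16, 25, 16, 1, 16, 1, 0, 1, 16, 1, 16, 25, 16, 1, 16, 1, 0, 1, 16, 1, 16, 25, 16, 1, 16, 1, 0, 1, 16, 1, 16, 25, 16, 1, 16, 1.
The distinct values are {0, 1, 16, 25}; there are 4 of them.

4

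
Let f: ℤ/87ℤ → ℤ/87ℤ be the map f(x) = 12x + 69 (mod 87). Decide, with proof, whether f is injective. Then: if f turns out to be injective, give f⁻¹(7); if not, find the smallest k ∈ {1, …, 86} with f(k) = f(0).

We have gcd(12, 87) = 3 > 1. Taking u = 0 and v = 29: f(0) = 69 and f(29) = 12·29 + 69 = 417 ≡ 69 (mod 87).
So f(0) = f(29) while 0 ≠ 29, so f is not injective.
Since f is not injective, we find the least positive k with f(k) = f(0): this means 12k ≡ 0 (mod 87), i.e. 87 ∣ 12k. Since gcd(12, 87) = 3, dividing through by 3 this holds exactly when 29 ∣ 4k, and as gcd(4, 29) = 1, exactly when 29 ∣ k.
The smallest positive such k is 29.

29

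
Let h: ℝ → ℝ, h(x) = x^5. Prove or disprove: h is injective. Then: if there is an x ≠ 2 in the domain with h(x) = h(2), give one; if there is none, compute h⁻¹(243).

On ℝ, x ↦ x^5 is strictly increasing (since 5 is odd), so h(u) = h(v) forces u = v. Hence h is injective.
Since x ↦ x^5 is strictly increasing on ℝ, it is injective there, so no x ≠ 2 in the domain has h(x) = h(2). We therefore compute h⁻¹(243) = 243^{1/5} = 3 (indeed 3^5 = 243).

3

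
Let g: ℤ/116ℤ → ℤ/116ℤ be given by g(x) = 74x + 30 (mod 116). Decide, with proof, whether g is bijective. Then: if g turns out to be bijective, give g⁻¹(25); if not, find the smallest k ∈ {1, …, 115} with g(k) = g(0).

58

We have gcd(74, 116) = 2 > 1. Taking x_1 = 0 and x_2 = 58: g(0) = 30 and g(58) = 74·58 + 30 = 4322 ≡ 30 (mod 116).
So g(0) = g(58) while 0 ≠ 58, so g is not injective, hence not bijective.
Since g is not bijective, we find the least positive k with g(k) = g(0): this means 74k ≡ 0 (mod 116), i.e. 116 ∣ 74k. Since gcd(74, 116) = 2, dividing through by 2 this holds exactly when 58 ∣ 37k, and as gcd(37, 58) = 1, exactly when 58 ∣ k.
The smallest positive such k is 58.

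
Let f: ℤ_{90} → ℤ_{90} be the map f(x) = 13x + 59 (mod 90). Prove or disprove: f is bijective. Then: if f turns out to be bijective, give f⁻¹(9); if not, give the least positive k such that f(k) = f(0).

10

Recall: f is injective if f(s) = f(t) implies s = t.
Suppose f(s) = f(t) in ℤ_{90}. Then 13s + 59 ≡ 13t + 59 (mod 90), so 13(s − t) ≡ 0 (mod 90).
Since gcd(13, 90) = 1, 13 is invertible modulo 90, therefore s − t ≡ 0 (mod 90), i.e. s = t.
We now compute 13⁻¹ mod 90 explicitly. Euclid's algorithm: 90 = 6·13 + 12, 13 = 1·12 + 1; back-substituting gives 1 = 7·13 − 1·90, so 13⁻¹ ≡ 7 (mod 90).
Then y ↦ 7(y − 59) is a two-sided inverse to f, so every y ∈ ℤ_{90} has a preimage.
So f is bijective.
Since f is bijective, we compute f⁻¹(9): solve 13x + 59 ≡ 9 (mod 90), i.e. 13x ≡ 40 (mod 90).
Multiplying by 13⁻¹ = 7 gives x ≡ 7·40 = 280 = 3·90 + 10 ≡ 10 (mod 90).
Check: f(10) = 13·10 + 59 = 189 = 2·90 + 9 ≡ 9 (mod 90).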